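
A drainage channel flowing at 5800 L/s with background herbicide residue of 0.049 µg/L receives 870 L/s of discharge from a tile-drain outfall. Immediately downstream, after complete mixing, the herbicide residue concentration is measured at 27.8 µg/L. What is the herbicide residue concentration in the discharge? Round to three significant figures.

213 µg/L

Mass balance: 5800·0.04900 + 870.0·Cₑ = 6670·27.80
→ Cₑ = (6670·27.80 − 5800·0.04900) / 870.0 = 212.8 µg/L.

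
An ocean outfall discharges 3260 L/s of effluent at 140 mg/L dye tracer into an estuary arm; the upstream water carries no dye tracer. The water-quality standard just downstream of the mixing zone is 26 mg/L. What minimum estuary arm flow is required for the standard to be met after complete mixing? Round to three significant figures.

14300 L/s

Set C_mix = 26: (Q·0 + 3260·140.0) / (Q + 3260) = 26
→ Q = 3260·(140.0 − 26)/(26 − 0) = 14290 L/s.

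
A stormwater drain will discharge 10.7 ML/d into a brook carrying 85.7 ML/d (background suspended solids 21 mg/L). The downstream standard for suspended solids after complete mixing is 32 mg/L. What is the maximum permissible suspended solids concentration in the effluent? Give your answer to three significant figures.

120 mg/L

At the limit, (Qr·Cr + Qe·Cₑ)/(Qr + Qe) = 32:
Cₑ = (96.40·32 − 85.70·21.00) / 10.70 = 120.1 mg/L.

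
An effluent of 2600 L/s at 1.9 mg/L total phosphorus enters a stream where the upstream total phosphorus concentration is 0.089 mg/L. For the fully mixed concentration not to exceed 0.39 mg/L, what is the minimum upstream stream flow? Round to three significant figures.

Set C_mix = 0.39: (Q·0.08900 + 2600·1.900) / (Q + 2600) = 0.39
→ Q = 2600·(1.900 − 0.39)/(0.39 − 0.08900) = 13040 L/s.

13000 L/s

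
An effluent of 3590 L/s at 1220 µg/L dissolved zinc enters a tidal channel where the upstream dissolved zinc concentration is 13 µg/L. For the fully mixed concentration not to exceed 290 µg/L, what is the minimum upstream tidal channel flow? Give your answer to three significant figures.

12100 L/s

Set C_mix = 290: (Q·13.00 + 3590·1220) / (Q + 3590) = 290
→ Q = 3590·(1220 − 290)/(290 − 13.00) = 12050 L/s.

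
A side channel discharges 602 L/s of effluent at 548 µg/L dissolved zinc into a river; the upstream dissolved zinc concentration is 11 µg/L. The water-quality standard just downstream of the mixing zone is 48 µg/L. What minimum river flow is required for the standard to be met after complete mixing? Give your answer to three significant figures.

8140 L/s

Set C_mix = 48: (Q·11.00 + 602.0·548.0) / (Q + 602.0) = 48
→ Q = 602.0·(548.0 − 48)/(48 − 11.00) = 8135 L/s.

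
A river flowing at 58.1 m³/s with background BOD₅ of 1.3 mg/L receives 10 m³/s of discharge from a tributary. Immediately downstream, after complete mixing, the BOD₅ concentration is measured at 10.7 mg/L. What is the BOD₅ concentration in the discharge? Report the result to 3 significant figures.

65.3 mg/L

Mass balance: 58.10·1.300 + 10.00·Cₑ = 68.10·10.70
→ Cₑ = (68.10·10.70 − 58.10·1.300) / 10.00 = 65.31 mg/L.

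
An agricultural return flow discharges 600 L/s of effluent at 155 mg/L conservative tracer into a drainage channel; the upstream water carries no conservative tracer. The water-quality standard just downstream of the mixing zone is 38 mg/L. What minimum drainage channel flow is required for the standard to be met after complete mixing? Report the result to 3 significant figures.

Set C_mix = 38: (Q·0 + 600.0·155.0) / (Q + 600.0) = 38
→ Q = 600.0·(155.0 − 38)/(38 − 0) = 1847 L/s.

1850 L/s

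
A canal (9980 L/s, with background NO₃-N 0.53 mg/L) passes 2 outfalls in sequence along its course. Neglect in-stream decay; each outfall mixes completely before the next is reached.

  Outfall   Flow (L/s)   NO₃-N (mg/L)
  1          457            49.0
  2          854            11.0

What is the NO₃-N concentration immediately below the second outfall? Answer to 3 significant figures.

3.28 mg/L

Below outfall 1: Q → 10440 L/s, C = (9980·0.5300 + 457.0·49.00)/10440 = 2.652 mg/L.
Below outfall 2: Q → 11290 L/s, C = (10440·2.652 + 854.0·11.00)/11290 = 3.284 mg/L.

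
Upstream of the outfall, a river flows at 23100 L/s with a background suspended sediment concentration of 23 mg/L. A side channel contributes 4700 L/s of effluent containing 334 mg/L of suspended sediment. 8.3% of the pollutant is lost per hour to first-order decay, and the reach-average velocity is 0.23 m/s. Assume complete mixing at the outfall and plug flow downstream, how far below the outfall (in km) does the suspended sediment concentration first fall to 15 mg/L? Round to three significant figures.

15.5 km

Mixed concentration C = ΣQC/ΣQ = (23100·23.00 + 4700·334.0) / 27800 = 2101000/27800 = 75.58 mg/L.
8.3%/h lost → k = −ln(1 − 0.083) = 0.08665 h⁻¹.
Set 75.58·exp(−k·t) = 15 → t = ln(75.58/15)/k = 67190 s = 18.66 h.
Distance = v·t = 0.23·67190 = 15450 m = 15.45 km.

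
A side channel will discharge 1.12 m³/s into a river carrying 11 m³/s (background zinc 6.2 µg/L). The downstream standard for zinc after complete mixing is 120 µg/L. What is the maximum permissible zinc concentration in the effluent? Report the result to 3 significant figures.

1240 µg/L

At the limit, (Qr·Cr + Qe·Cₑ)/(Qr + Qe) = 120:
Cₑ = (12.12·120 − 11.00·6.200) / 1.120 = 1238 µg/L.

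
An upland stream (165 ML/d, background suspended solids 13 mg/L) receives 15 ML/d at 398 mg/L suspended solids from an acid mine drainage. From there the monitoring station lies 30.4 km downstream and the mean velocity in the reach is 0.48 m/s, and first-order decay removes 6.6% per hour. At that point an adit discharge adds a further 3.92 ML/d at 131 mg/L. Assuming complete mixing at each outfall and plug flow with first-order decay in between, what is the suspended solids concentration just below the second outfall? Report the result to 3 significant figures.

16.1 mg/L

Mass balance: C = (165.0·13.00 + 15.00·398.0) / 180.0 = 8115/180.0 = 45.08 mg/L; combined flow 180.0 ML/d.
Travel time t = 30.4·1000 / 0.48 = 63330 s = 17.59 h.
6.6%/h lost → k = −ln(1 − 0.066) = 0.06828 h⁻¹.
First-order decay: C = 45.08·exp(−k·t) = 45.08·0.3008 = 13.56 mg/L.
Second outfall: C = (180.0·13.56 + 3.920·131.0)/183.9 = 16.07 mg/L.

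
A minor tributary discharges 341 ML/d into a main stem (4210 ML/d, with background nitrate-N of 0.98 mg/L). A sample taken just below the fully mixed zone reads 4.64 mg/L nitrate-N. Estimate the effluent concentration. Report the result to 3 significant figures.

49.8 mg/L

Mass balance: 4210·0.9800 + 341.0·Cₑ = 4551·4.640
→ Cₑ = (4551·4.640 − 4210·0.9800) / 341.0 = 49.83 mg/L.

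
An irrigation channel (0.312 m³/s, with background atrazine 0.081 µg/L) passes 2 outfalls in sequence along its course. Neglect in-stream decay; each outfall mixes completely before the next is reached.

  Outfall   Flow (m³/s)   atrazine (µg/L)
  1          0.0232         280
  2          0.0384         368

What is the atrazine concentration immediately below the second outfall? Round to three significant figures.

After outfall 1: Q = 0.3120 + 0.02320 = 0.3352 m³/s; C = (0.3120·0.08100 + 0.02320·280.0)/0.3352 = 19.45 µg/L.
After outfall 2: Q = 0.3352 + 0.03840 = 0.3736 m³/s; C = (0.3352·19.45 + 0.03840·368.0)/0.3736 = 55.28 µg/L.

55.3 µg/L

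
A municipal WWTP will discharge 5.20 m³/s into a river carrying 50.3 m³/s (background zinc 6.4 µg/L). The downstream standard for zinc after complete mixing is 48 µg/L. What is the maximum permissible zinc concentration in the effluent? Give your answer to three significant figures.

At the limit, (Qr·Cr + Qe·Cₑ)/(Qr + Qe) = 48:
Cₑ = (55.50·48 − 50.30·6.400) / 5.200 = 450.4 µg/L.

450 µg/L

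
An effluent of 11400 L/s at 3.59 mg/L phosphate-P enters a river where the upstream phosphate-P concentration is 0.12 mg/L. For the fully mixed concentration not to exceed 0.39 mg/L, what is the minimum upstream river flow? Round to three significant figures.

Set C_mix = 0.39: (Q·0.1200 + 11400·3.590) / (Q + 11400) = 0.39
→ Q = 11400·(3.590 − 0.39)/(0.39 − 0.1200) = 135100 L/s.

135000 L/s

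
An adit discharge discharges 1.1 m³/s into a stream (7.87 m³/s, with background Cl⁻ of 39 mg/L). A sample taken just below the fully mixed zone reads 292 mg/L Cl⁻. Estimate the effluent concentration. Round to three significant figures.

2100 mg/L

Mass balance: 7.870·39.00 + 1.100·Cₑ = 8.970·292.0
→ Cₑ = (8.970·292.0 − 7.870·39.00) / 1.100 = 2102 mg/L.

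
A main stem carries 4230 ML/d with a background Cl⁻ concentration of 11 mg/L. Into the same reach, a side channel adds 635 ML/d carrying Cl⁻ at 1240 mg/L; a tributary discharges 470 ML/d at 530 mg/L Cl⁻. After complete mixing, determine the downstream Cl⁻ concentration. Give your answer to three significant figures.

203 mg/L

Conservation of mass: C = (4230·11.00 + 635.0·1240 + 470.0·530.0) / 5335 = 1083000/5335 = 203.0 mg/L.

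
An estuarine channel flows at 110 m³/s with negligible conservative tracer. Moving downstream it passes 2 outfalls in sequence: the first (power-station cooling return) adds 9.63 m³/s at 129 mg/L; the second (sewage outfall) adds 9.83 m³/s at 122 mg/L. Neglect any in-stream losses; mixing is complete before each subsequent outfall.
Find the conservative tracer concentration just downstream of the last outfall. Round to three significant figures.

Below outfall 1: Q → 119.6 m³/s, C = (110.0·0 + 9.630·129.0)/119.6 = 10.38 mg/L.
Below outfall 2: Q → 129.5 m³/s, C = (119.6·10.38 + 9.830·122.0)/129.5 = 18.86 mg/L.

18.9 mg/L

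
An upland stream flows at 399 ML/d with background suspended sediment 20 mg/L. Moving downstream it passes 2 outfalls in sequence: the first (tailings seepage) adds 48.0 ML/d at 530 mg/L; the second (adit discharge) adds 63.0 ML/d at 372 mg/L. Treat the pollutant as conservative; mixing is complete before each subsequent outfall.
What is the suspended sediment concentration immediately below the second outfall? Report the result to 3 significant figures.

Outfall 1: combined Q = 447.0 ML/d; C = (399.0·20.00 + 48.00·530.0)/447.0 = 74.77 mg/L.
Outfall 2: combined Q = 510.0 ML/d; C = (447.0·74.77 + 63.00·372.0)/510.0 = 111.5 mg/L.

111 mg/L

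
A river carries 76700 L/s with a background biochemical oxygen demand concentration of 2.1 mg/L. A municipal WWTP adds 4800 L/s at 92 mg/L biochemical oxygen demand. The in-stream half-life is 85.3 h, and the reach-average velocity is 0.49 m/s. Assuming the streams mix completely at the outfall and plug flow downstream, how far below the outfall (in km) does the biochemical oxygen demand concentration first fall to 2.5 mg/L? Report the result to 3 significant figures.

235 km

Mixed concentration C = ΣQC/ΣQ = (76700·2.100 + 4800·92.00) / 81500 = 602700/81500 = 7.395 mg/L.
Half-life 85.3 h → k = ln 2 / 85.3 = 0.008126 h⁻¹ = 0.1950 d⁻¹.
Set 7.395·exp(−k·t) = 2.5 → t = ln(7.395/2.5)/k = 480400 s = 133.5 h.
Distance = v·t = 0.49·480400 = 235400 m = 235.4 km.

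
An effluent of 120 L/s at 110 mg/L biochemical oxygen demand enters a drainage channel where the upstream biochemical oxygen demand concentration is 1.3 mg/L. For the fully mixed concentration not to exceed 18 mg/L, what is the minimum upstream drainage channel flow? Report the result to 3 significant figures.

Set C_mix = 18: (Q·1.300 + 120.0·110.0) / (Q + 120.0) = 18
→ Q = 120.0·(110.0 − 18)/(18 − 1.300) = 661.1 L/s.

661 L/s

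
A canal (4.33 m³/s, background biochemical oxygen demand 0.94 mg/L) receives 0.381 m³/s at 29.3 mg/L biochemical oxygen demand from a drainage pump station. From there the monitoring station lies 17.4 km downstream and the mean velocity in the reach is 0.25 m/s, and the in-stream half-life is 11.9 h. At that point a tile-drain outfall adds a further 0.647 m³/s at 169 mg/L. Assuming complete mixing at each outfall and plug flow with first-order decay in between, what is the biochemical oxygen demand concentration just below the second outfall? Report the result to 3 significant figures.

21.3 mg/L

Conservation of mass: C = (4.330·0.9400 + 0.3810·29.30) / 4.711 = 15.23/4.711 = 3.234 mg/L; combined flow 4.711 m³/s.
Travel time t = 17.4·1000 / 0.25 = 69600 s = 19.33 h.
Half-life 11.9 h → k = ln 2 / 11.9 = 0.05825 h⁻¹ = 1.398 d⁻¹.
First-order decay: C = 3.234·exp(−k·t) = 3.234·0.3243 = 1.049 mg/L.
At the second outfall, C = (4.711·1.049 + 0.6470·169.0) / (4.711 + 0.6470) = 21.33 mg/L.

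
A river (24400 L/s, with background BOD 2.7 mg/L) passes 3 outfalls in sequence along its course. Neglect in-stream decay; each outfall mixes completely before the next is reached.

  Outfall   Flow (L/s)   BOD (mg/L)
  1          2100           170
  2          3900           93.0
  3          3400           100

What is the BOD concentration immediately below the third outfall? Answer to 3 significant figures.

33.3 mg/L

Outfall 1: combined Q = 26500 L/s; C = (24400·2.700 + 2100·170.0)/26500 = 15.96 mg/L.
Outfall 2: combined Q = 30400 L/s; C = (26500·15.96 + 3900·93.00)/30400 = 25.84 mg/L.
Outfall 3: combined Q = 33800 L/s; C = (30400·25.84 + 3400·100.0)/33800 = 33.30 mg/L.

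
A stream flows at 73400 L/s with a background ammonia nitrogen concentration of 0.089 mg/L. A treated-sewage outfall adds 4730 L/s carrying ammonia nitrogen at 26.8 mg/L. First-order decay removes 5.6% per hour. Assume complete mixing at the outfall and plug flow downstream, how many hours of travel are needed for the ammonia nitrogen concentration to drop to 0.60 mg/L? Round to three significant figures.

After mixing, C = (73400·0.08900 + 4730·26.80) / 78130 = 133300/78130 = 1.706 mg/L.
5.6%/h lost → k = −ln(1 − 0.056) = 0.05763 h⁻¹.
1.706·exp(−k·t) = 0.60 → t = ln(1.706/0.60)/k = 65280 s = 18.13 h.

18.1 h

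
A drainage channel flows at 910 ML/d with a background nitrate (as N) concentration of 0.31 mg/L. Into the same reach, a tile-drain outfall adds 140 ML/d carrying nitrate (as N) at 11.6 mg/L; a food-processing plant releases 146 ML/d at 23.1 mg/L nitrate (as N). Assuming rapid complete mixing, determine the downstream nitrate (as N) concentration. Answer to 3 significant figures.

4.41 mg/L

Mixed concentration C = ΣQC/ΣQ = (910.0·0.3100 + 140.0·11.60 + 146.0·23.10) / 1196 = 5279/1196 = 4.414 mg/L.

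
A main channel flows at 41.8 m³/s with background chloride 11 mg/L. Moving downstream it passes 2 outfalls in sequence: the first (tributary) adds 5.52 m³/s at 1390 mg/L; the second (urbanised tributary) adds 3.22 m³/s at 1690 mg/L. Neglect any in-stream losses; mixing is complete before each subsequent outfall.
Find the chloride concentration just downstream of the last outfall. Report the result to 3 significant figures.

269 mg/L

Below outfall 1: Q → 47.32 m³/s, C = (41.80·11.00 + 5.520·1390)/47.32 = 171.9 mg/L.
Below outfall 2: Q → 50.54 m³/s, C = (47.32·171.9 + 3.220·1690)/50.54 = 268.6 mg/L.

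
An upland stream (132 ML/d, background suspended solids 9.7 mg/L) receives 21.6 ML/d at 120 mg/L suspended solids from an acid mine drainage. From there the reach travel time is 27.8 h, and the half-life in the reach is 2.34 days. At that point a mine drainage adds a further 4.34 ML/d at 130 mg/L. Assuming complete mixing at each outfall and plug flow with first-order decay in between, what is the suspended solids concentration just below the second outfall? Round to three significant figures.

Flow-weighted average: C = (132.0·9.700 + 21.60·120.0) / 153.6 = 3872/153.6 = 25.21 mg/L; combined flow 153.6 ML/d.
Half-life 2.34 d → k = ln 2 / 2.34 = 0.2962 d⁻¹.
First-order decay: C = 25.21·exp(−k·t) = 25.21·0.7096 = 17.89 mg/L.
Second outfall: C = (153.6·17.89 + 4.340·130.0)/157.9 = 20.97 mg/L.

21.0 mg/L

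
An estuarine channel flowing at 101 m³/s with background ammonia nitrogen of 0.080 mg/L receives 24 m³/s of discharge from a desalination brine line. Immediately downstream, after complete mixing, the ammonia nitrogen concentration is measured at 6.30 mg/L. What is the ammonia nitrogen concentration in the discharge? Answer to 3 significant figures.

32.5 mg/L

Mass balance: 101.0·0.08000 + 24.00·Cₑ = 125.0·6.300
→ Cₑ = (125.0·6.300 − 101.0·0.08000) / 24.00 = 32.48 mg/L.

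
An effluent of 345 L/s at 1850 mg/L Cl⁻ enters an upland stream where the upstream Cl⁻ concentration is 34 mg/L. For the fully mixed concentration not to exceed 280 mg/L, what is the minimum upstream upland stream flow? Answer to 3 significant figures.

2200 L/s

Set C_mix = 280: (Q·34.00 + 345.0·1850) / (Q + 345.0) = 280
→ Q = 345.0·(1850 − 280)/(280 − 34.00) = 2202 L/s.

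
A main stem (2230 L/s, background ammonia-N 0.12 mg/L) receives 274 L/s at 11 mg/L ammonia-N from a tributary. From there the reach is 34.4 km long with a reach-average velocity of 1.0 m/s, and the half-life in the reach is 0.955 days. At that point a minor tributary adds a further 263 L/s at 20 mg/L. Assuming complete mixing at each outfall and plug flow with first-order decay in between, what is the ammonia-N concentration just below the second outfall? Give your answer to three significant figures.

2.79 mg/L

After mixing, C = (2230·0.1200 + 274.0·11.00) / 2504 = 3282/2504 = 1.311 mg/L; combined flow 2504 L/s.
Travel time t = 34.4·1000 / 1.0 = 34400 s = 9.556 h.
Half-life 0.955 d → k = ln 2 / 0.955 = 0.7258 d⁻¹.
Applying C = C₀e^(−kt): 1.311 × 0.7490 = 0.9816 mg/L.
At the second outfall, C = (2504·0.9816 + 263.0·20.00) / (2504 + 263.0) = 2.789 mg/L.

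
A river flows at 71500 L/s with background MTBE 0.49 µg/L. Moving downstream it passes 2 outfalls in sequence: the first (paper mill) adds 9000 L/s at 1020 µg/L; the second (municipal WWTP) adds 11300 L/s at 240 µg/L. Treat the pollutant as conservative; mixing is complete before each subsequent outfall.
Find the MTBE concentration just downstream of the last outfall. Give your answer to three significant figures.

130 µg/L

After outfall 1: Q = 71500 + 9000 = 80500 L/s; C = (71500·0.4900 + 9000·1020)/80500 = 114.5 µg/L.
After outfall 2: Q = 80500 + 11300 = 91800 L/s; C = (80500·114.5 + 11300·240.0)/91800 = 129.9 µg/L.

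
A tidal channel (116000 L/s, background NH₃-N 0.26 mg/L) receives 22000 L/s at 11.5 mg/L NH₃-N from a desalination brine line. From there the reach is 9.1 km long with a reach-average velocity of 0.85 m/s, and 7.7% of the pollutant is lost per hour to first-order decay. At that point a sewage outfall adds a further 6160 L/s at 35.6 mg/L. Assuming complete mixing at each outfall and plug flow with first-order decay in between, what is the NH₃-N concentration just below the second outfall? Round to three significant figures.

Conservation of mass: C = (116000·0.2600 + 22000·11.50) / 138000 = 283200/138000 = 2.052 mg/L; combined flow 138000 L/s.
Travel time t = 9.1·1000 / 0.85 = 10710 s = 2.974 h.
7.7%/h lost → k = −ln(1 − 0.077) = 0.08013 h⁻¹.
Applying C = C₀e^(−kt): 2.052 × 0.7880 = 1.617 mg/L.
Second outfall: C = (138000·1.617 + 6160·35.60)/144200 = 3.069 mg/L.

3.07 mg/L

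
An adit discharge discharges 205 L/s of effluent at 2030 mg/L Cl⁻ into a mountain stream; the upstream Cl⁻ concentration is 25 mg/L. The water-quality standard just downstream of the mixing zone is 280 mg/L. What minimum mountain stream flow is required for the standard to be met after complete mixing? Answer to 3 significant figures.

1410 L/s

Set C_mix = 280: (Q·25.00 + 205.0·2030) / (Q + 205.0) = 280
→ Q = 205.0·(2030 − 280)/(280 − 25.00) = 1407 L/s.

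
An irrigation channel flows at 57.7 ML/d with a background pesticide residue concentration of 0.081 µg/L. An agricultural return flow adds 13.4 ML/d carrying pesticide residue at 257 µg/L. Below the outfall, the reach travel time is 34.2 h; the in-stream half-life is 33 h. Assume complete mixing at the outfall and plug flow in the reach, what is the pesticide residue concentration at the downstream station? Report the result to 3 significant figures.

Conservation of mass: C = (57.70·0.08100 + 13.40·257.0) / 71.10 = 3448/71.10 = 48.50 µg/L.
Half-life 33 h → k = ln 2 / 33 = 0.02100 h⁻¹ = 0.5041 d⁻¹.
First-order decay: C = 48.50·exp(−k·t) = 48.50·0.4876 = 23.65 µg/L.

23.6 µg/L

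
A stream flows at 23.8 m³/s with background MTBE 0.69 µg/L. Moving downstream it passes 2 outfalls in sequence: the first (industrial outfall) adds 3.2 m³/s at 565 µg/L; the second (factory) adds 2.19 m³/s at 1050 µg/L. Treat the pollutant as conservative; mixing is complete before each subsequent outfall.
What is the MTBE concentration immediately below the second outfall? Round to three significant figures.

Below outfall 1: Q → 27.00 m³/s, C = (23.80·0.6900 + 3.200·565.0)/27.00 = 67.57 µg/L.
Below outfall 2: Q → 29.19 m³/s, C = (27.00·67.57 + 2.190·1050)/29.19 = 141.3 µg/L.

141 µg/L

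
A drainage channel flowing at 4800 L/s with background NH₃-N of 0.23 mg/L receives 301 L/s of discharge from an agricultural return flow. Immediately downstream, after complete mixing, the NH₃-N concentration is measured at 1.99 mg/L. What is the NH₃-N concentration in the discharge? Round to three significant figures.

30.1 mg/L

Mass balance: 4800·0.2300 + 301.0·Cₑ = 5101·1.990
→ Cₑ = (5101·1.990 − 4800·0.2300) / 301.0 = 30.06 mg/L.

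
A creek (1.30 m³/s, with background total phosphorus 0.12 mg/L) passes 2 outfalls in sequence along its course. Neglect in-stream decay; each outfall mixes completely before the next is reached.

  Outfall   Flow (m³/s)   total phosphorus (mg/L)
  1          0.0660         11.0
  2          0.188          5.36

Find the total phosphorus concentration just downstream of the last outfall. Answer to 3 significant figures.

1.22 mg/L

Below outfall 1: Q → 1.366 m³/s, C = (1.300·0.1200 + 0.06600·11.00)/1.366 = 0.6457 mg/L.
Below outfall 2: Q → 1.554 m³/s, C = (1.366·0.6457 + 0.1880·5.360)/1.554 = 1.216 mg/L.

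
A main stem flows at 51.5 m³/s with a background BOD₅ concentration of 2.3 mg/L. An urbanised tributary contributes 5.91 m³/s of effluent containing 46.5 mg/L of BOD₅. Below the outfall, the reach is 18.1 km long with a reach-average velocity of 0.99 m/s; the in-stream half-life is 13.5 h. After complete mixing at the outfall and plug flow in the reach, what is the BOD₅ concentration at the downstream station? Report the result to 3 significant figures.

5.28 mg/L

Mixed concentration C = ΣQC/ΣQ = (51.50·2.300 + 5.910·46.50) / 57.41 = 393.3/57.41 = 6.850 mg/L.
Travel time t = 18.1·1000 / 0.99 = 18280 s = 5.079 h.
Half-life 13.5 h → k = ln 2 / 13.5 = 0.05134 h⁻¹ = 1.232 d⁻¹.
First-order decay: C = 6.850·exp(−k·t) = 6.850·0.7705 = 5.278 mg/L.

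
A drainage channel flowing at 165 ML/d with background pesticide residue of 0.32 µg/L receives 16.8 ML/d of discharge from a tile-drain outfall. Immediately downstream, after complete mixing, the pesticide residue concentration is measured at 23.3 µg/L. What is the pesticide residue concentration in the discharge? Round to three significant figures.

Mass balance: 165.0·0.3200 + 16.80·Cₑ = 181.8·23.30
→ Cₑ = (181.8·23.30 − 165.0·0.3200) / 16.80 = 249.0 µg/L.

249 µg/L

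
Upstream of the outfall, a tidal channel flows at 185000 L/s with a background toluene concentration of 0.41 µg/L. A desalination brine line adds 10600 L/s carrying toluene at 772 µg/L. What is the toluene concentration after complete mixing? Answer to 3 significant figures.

42.2 µg/L

After mixing, C = (185000·0.4100 + 10600·772.0) / 195600 = 8259000/195600 = 42.22 µg/L.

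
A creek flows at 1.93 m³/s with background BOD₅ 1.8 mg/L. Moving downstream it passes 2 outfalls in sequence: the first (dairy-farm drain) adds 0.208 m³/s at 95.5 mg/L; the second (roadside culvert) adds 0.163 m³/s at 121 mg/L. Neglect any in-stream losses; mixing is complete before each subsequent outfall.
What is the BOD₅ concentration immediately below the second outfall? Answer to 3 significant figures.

18.7 mg/L

Outfall 1: combined Q = 2.138 m³/s; C = (1.930·1.800 + 0.2080·95.50)/2.138 = 10.92 mg/L.
Outfall 2: combined Q = 2.301 m³/s; C = (2.138·10.92 + 0.1630·121.0)/2.301 = 18.71 mg/L.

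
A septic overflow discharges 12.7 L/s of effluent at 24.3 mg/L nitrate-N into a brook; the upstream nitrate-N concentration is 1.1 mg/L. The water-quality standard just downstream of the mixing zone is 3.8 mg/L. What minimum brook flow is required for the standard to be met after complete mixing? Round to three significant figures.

96.4 L/s

Set C_mix = 3.8: (Q·1.100 + 12.70·24.30) / (Q + 12.70) = 3.8
→ Q = 12.70·(24.30 − 3.8)/(3.8 − 1.100) = 96.43 L/s.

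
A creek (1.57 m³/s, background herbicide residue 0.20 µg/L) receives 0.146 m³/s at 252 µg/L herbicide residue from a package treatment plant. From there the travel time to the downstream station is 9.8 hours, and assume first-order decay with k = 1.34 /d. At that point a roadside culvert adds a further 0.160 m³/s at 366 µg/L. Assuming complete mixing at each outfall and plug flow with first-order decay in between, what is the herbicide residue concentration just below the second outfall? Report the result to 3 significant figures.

Mass balance: C = (1.570·0.2000 + 0.1460·252.0) / 1.716 = 37.11/1.716 = 21.62 µg/L; combined flow 1.716 m³/s.
After decay, C = 21.62 × e^(−kt) = 21.62 × 0.5786 = 12.51 µg/L.
At the second outfall, C = (1.716·12.51 + 0.1600·366.0) / (1.716 + 0.1600) = 42.66 µg/L.

42.7 µg/L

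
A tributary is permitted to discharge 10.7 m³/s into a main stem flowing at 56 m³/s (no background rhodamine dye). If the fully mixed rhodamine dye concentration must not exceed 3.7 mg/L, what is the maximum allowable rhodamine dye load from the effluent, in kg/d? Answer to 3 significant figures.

21300 kg/d

Mass balance at the limit: 56.00·0 + 10.70·Cₑ = 66.70·3.7 → Cₑ = 23.06 mg/L.
Load = 10.70 m³/s × 23.06 g/m³ × 86 400 s/d = 21320 kg/d.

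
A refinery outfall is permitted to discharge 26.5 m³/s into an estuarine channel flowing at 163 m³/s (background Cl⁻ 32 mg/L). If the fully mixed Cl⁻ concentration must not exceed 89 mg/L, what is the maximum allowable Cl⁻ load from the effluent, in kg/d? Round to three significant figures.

1010000 kg/d

Mass balance at the limit: 163.0·32.00 + 26.50·Cₑ = 189.5·89 → Cₑ = 439.6 mg/L.
Load = 26.50 m³/s × 439.6 g/m³ × 86 400 s/d = 1007000 kg/d.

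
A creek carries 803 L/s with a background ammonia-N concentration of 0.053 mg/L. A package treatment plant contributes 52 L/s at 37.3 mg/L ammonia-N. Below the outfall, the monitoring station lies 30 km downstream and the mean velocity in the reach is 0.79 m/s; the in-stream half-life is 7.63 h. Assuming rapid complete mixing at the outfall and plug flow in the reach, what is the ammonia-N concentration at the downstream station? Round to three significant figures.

Flow-weighted average: C = (803.0·0.05300 + 52.00·37.30) / 855.0 = 1982/855.0 = 2.318 mg/L.
Travel time t = 30·1000 / 0.79 = 37970 s = 10.55 h.
Half-life 7.63 h → k = ln 2 / 7.63 = 0.09084 h⁻¹ = 2.180 d⁻¹.
After decay, C = 2.318 × e^(−kt) = 2.318 × 0.3836 = 0.8892 mg/L.

0.889 mg/L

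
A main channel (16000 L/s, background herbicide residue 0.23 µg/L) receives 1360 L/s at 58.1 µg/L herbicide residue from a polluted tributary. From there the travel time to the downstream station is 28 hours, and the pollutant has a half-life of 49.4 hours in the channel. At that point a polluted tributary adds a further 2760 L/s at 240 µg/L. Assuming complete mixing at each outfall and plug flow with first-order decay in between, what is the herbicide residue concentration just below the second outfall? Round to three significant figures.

Mixed concentration C = ΣQC/ΣQ = (16000·0.2300 + 1360·58.10) / 17360 = 82700/17360 = 4.764 µg/L; combined flow 17360 L/s.
Half-life 49.4 h → k = ln 2 / 49.4 = 0.01403 h⁻¹ = 0.3368 d⁻¹.
Decay over the reach: 4.764·exp(−kt) = 4.764·0.6751 = 3.216 µg/L.
Second outfall: C = (17360·3.216 + 2760·240.0)/20120 = 35.70 µg/L.

35.7 µg/L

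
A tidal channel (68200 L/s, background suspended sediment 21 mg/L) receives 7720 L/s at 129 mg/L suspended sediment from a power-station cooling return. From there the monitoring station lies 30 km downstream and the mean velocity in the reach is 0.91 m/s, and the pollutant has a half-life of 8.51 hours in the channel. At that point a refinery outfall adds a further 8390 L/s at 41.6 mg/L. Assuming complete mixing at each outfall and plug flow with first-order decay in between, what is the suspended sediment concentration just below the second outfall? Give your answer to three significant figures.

Conservation of mass: C = (68200·21.00 + 7720·129.0) / 75920 = 2428000/75920 = 31.98 mg/L; combined flow 75920 L/s.
Travel time t = 30·1000 / 0.91 = 32970 s = 9.158 h.
Half-life 8.51 h → k = ln 2 / 8.51 = 0.08145 h⁻¹ = 1.955 d⁻¹.
Applying C = C₀e^(−kt): 31.98 × 0.4743 = 15.17 mg/L.
Second outfall: C = (75920·15.17 + 8390·41.60)/84310 = 17.80 mg/L.

17.8 mg/L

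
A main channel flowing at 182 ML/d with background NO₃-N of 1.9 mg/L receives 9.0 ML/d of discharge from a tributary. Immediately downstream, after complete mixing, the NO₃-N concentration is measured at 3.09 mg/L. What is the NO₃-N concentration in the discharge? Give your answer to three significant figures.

27.2 mg/L

Mass balance: 182.0·1.900 + 9.000·Cₑ = 191.0·3.090
→ Cₑ = (191.0·3.090 − 182.0·1.900) / 9.000 = 27.15 mg/L.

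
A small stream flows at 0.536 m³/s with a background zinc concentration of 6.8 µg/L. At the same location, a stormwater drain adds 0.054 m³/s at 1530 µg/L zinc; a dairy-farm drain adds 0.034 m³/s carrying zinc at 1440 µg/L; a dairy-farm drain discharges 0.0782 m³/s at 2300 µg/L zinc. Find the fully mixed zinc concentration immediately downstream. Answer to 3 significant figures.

449 µg/L

Mixed concentration C = ΣQC/ΣQ = (0.5360·6.800 + 0.05400·1530 + 0.03400·1440 + 0.07820·2300) / 0.7022 = 315.1/0.7022 = 448.7 µg/L.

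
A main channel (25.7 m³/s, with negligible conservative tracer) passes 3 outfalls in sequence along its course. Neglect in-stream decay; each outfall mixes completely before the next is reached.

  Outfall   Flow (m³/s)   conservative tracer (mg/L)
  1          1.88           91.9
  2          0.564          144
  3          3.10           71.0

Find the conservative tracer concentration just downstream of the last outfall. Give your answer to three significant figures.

After outfall 1: Q = 25.70 + 1.880 = 27.58 m³/s; C = (25.70·0 + 1.880·91.90)/27.58 = 6.264 mg/L.
After outfall 2: Q = 27.58 + 0.5640 = 28.14 m³/s; C = (27.58·6.264 + 0.5640·144.0)/28.14 = 9.025 mg/L.
After outfall 3: Q = 28.14 + 3.100 = 31.24 m³/s; C = (28.14·9.025 + 3.100·71.00)/31.24 = 15.17 mg/L.

15.2 mg/L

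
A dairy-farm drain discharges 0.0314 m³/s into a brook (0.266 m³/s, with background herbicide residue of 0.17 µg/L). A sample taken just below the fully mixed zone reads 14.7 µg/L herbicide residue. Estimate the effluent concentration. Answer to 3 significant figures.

138 µg/L

Mass balance: 0.2660·0.1700 + 0.03140·Cₑ = 0.2974·14.70
→ Cₑ = (0.2974·14.70 − 0.2660·0.1700) / 0.03140 = 137.8 µg/L.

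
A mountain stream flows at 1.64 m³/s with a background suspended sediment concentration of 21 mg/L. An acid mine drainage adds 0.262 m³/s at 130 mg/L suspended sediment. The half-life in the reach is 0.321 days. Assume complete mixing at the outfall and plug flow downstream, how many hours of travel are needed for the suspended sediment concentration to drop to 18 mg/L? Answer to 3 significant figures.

Mixed concentration C = ΣQC/ΣQ = (1.640·21.00 + 0.2620·130.0) / 1.902 = 68.50/1.902 = 36.01 mg/L.
Half-life 0.321 d → k = ln 2 / 0.321 = 2.159 d⁻¹.
36.01·exp(−k·t) = 18 → t = ln(36.01/18)/k = 27750 s = 7.709 h.

7.71 h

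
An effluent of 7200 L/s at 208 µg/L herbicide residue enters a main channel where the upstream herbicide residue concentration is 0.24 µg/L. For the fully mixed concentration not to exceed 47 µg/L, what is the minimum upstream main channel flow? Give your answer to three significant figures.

Set C_mix = 47: (Q·0.2400 + 7200·208.0) / (Q + 7200) = 47
→ Q = 7200·(208.0 − 47)/(47 − 0.2400) = 24790 L/s.

24800 L/s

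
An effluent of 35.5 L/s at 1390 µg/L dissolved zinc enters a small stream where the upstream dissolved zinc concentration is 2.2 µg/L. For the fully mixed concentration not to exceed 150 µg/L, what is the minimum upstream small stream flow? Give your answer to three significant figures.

298 L/s

Set C_mix = 150: (Q·2.200 + 35.50·1390) / (Q + 35.50) = 150
→ Q = 35.50·(1390 − 150)/(150 − 2.200) = 297.8 L/s.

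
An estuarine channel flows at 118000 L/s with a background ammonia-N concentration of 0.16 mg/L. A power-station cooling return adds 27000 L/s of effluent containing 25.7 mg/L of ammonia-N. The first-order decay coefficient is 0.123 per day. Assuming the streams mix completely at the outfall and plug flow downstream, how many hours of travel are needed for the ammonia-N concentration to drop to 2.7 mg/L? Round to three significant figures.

117 h

Flow-weighted average: C = (118000·0.1600 + 27000·25.70) / 145000 = 712800/145000 = 4.916 mg/L.
4.916·exp(−k·t) = 2.7 → t = ln(4.916/2.7)/k = 420900 s = 116.9 h.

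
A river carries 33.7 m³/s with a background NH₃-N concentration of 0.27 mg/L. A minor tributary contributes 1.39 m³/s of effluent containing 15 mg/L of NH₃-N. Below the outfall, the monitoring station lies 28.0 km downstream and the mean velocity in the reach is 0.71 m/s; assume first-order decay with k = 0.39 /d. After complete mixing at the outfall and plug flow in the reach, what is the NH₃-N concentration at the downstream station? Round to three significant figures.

0.714 mg/L

After mixing, C = (33.70·0.2700 + 1.390·15.00) / 35.09 = 29.95/35.09 = 0.8535 mg/L.
Travel time t = 28.0·1000 / 0.71 = 39440 s = 10.95 h.
Decay over the reach: 0.8535·exp(−kt) = 0.8535·0.8369 = 0.7143 mg/L.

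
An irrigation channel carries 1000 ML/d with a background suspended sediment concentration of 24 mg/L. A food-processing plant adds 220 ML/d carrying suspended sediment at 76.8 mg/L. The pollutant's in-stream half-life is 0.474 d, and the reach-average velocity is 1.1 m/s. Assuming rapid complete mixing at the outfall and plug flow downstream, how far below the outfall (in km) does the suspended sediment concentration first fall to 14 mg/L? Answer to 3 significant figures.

56.7 km

Mixed concentration C = ΣQC/ΣQ = (1000·24.00 + 220.0·76.80) / 1220 = 40900/1220 = 33.52 mg/L.
Half-life 0.474 d → k = ln 2 / 0.474 = 1.462 d⁻¹.
Set 33.52·exp(−k·t) = 14 → t = ln(33.52/14)/k = 51590 s = 14.33 h.
Distance = v·t = 1.1·51590 = 56750 m = 56.75 km.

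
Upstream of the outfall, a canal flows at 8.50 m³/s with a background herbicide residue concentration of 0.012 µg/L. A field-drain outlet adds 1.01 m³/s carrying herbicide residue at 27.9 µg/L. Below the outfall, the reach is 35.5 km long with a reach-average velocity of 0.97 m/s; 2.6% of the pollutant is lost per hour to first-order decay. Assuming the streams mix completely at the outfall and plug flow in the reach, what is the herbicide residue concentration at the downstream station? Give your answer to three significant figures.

2.28 µg/L

Conservation of mass: C = (8.500·0.01200 + 1.010·27.90) / 9.510 = 28.28/9.510 = 2.974 µg/L.
Travel time t = 35.5·1000 / 0.97 = 36600 s = 10.17 h.
2.6%/h lost → k = −ln(1 − 0.026) = 0.02634 h⁻¹.
After decay, C = 2.974 × e^(−kt) = 2.974 × 0.7650 = 2.275 µg/L.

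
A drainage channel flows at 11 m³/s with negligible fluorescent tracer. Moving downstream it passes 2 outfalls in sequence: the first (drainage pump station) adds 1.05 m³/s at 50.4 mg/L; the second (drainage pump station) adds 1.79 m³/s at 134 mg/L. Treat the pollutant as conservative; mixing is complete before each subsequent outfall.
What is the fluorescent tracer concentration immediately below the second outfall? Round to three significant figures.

Outfall 1: combined Q = 12.05 m³/s; C = (11.00·0 + 1.050·50.40)/12.05 = 4.392 mg/L.
Outfall 2: combined Q = 13.84 m³/s; C = (12.05·4.392 + 1.790·134.0)/13.84 = 21.15 mg/L.

21.2 mg/L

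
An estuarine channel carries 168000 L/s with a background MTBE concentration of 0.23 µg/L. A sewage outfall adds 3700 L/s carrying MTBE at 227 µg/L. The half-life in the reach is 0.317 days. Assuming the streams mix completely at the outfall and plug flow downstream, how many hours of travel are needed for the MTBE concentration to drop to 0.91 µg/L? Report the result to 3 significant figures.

Mass balance: C = (168000·0.2300 + 3700·227.0) / 171700 = 878500/171700 = 5.117 µg/L.
Half-life 0.317 d → k = ln 2 / 0.317 = 2.187 d⁻¹.
5.117·exp(−k·t) = 0.91 → t = ln(5.117/0.91)/k = 68230 s = 18.95 h.

19.0 h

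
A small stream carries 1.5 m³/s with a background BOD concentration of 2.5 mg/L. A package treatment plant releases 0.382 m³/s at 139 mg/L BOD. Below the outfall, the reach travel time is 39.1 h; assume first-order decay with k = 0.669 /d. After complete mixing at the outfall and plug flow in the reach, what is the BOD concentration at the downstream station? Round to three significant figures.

After mixing, C = (1.500·2.500 + 0.3820·139.0) / 1.882 = 56.85/1.882 = 30.21 mg/L.
After decay, C = 30.21 × e^(−kt) = 30.21 × 0.3362 = 10.16 mg/L.

10.2 mg/L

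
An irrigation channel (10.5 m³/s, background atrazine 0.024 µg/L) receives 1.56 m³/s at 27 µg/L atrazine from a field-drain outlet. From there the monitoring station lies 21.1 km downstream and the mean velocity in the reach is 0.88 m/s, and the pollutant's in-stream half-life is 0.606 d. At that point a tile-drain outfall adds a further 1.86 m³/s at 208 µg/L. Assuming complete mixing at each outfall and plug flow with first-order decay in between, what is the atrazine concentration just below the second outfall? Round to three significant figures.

30.0 µg/L

Mass balance: C = (10.50·0.02400 + 1.560·27.00) / 12.06 = 42.37/12.06 = 3.513 µg/L; combined flow 12.06 m³/s.
Travel time t = 21.1·1000 / 0.88 = 23980 s = 6.660 h.
Half-life 0.606 d → k = ln 2 / 0.606 = 1.144 d⁻¹.
First-order decay: C = 3.513·exp(−k·t) = 3.513·0.7280 = 2.558 µg/L.
At the second outfall, C = (12.06·2.558 + 1.860·208.0) / (12.06 + 1.860) = 30.01 µg/L.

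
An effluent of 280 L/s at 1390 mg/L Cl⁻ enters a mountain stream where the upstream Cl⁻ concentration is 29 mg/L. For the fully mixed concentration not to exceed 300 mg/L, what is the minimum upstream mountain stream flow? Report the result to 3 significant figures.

Set C_mix = 300: (Q·29.00 + 280.0·1390) / (Q + 280.0) = 300
→ Q = 280.0·(1390 − 300)/(300 − 29.00) = 1126 L/s.

1130 L/s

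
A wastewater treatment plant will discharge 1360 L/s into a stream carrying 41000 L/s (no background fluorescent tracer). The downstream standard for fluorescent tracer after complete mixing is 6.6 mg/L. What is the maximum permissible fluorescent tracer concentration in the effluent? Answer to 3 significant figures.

206 mg/L

At the limit, (Qr·Cr + Qe·Cₑ)/(Qr + Qe) = 6.6:
Cₑ = (42360·6.6 − 41000·0) / 1360 = 205.6 mg/L.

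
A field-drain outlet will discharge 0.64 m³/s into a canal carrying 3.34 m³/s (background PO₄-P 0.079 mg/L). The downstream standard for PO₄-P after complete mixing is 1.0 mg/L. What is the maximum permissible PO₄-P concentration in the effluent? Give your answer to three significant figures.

5.81 mg/L

At the limit, (Qr·Cr + Qe·Cₑ)/(Qr + Qe) = 1.0:
Cₑ = (3.980·1.0 − 3.340·0.07900) / 0.6400 = 5.806 mg/L.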